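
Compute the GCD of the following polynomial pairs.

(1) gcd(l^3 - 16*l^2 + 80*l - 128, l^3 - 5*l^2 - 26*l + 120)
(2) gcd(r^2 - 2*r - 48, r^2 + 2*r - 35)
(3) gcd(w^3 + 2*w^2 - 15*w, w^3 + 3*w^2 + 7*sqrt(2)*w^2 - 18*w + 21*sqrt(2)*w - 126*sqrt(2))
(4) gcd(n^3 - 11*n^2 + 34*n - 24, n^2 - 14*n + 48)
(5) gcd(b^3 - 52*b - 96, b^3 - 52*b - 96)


(1) = gcd((l - 8)*(l - 4)^2, (l - 6)*(l - 4)*(l + 5)) = l - 4
(2) = gcd((r - 8)*(r + 6), (r - 5)*(r + 7)) = 1
(3) = gcd(w*(w - 3)*(w + 5), (w - 3)*(w + 6)*(w + 7*sqrt(2))) = w - 3
(4) = n - 6
(5) = b^3 - 52*b - 96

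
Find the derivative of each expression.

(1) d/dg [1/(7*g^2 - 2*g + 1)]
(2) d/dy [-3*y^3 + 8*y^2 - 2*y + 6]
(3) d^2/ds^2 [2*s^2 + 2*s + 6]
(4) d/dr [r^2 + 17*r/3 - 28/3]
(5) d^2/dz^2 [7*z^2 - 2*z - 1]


(1) = 2*(1 - 7*g)/(7*g^2 - 2*g + 1)^2
(2) = -9*y^2 + 16*y - 2
(3) = 4
(4) = 2*r + 17/3
(5) = 14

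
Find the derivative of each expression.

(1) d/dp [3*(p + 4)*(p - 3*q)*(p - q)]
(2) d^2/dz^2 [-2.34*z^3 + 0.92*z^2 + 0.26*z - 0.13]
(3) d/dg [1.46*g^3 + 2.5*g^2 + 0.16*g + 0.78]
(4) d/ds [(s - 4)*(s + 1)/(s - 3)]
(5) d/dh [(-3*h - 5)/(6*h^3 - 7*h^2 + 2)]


(1) = 9*p^2 - 24*p*q + 24*p + 9*q^2 - 48*q
(2) = 1.84 - 14.04*z
(3) = 4.38*g^2 + 5.0*g + 0.16
(4) = (s^2 - 6*s + 13)/(s^2 - 6*s + 9)
(5) = (-18*h^3 + 21*h^2 + 2*h*(3*h + 5)*(9*h - 7) - 6)/(6*h^3 - 7*h^2 + 2)^2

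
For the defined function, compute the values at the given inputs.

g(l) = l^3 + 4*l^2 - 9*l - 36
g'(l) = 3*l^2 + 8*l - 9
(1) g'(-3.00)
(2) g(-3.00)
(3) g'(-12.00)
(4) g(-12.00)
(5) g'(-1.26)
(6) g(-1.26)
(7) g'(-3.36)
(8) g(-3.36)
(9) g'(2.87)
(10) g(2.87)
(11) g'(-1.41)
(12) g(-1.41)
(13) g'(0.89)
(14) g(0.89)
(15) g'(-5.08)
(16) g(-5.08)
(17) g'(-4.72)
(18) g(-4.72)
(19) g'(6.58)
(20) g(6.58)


(1) = -6.00
(2) = 0.00
(3) = 327.00
(4) = -1080.00
(5) = -14.32
(6) = -20.31
(7) = -2.01
(8) = 1.47
(9) = 38.67
(10) = -5.24
(11) = -14.32
(12) = -18.16
(13) = 0.50
(14) = -40.14
(15) = 27.78
(16) = -18.15
(17) = 20.08
(18) = -9.56
(19) = 173.53
(20) = 362.86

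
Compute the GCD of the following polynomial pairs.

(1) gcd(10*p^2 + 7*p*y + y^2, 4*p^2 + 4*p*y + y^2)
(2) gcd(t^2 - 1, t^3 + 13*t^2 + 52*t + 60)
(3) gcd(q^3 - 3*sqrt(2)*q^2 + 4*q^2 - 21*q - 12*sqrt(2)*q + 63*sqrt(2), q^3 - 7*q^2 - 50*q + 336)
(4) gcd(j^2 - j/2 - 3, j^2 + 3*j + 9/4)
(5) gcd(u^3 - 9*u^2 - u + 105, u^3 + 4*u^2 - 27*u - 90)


(1) = 2*p + y
(2) = 1
(3) = q + 7
(4) = gcd((j - 2)*(j + 3/2), (j + 3/2)^2) = j + 3/2
(5) = u^2 - 2*u - 15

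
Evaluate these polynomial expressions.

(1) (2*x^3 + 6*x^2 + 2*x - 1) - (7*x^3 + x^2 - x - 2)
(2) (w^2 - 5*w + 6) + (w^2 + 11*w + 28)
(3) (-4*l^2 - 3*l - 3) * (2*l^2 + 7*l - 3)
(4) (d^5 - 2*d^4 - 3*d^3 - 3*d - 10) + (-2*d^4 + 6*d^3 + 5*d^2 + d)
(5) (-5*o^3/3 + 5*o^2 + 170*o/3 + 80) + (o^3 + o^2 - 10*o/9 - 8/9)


(1) = -5*x^3 + 5*x^2 + 3*x + 1
(2) = 2*w^2 + 6*w + 34
(3) = -8*l^4 - 34*l^3 - 15*l^2 - 12*l + 9
(4) = d^5 - 4*d^4 + 3*d^3 + 5*d^2 - 2*d - 10
(5) = -2*o^3/3 + 6*o^2 + 500*o/9 + 712/9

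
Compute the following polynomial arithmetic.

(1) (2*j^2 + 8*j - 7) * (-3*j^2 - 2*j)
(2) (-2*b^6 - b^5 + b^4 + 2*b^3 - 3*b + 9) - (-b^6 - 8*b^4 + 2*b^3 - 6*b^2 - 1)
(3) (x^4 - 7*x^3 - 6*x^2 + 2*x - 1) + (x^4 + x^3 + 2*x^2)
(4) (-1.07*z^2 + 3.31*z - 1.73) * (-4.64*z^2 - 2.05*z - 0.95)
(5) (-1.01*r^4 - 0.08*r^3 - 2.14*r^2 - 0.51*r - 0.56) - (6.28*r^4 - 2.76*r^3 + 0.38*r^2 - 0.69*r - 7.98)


(1) = -6*j^4 - 28*j^3 + 5*j^2 + 14*j
(2) = -b^6 - b^5 + 9*b^4 + 6*b^2 - 3*b + 10
(3) = 2*x^4 - 6*x^3 - 4*x^2 + 2*x - 1
(4) = 4.9648*z^4 - 13.1649*z^3 + 2.2582*z^2 + 0.402*z + 1.6435
(5) = -7.29*r^4 + 2.68*r^3 - 2.52*r^2 + 0.18*r + 7.42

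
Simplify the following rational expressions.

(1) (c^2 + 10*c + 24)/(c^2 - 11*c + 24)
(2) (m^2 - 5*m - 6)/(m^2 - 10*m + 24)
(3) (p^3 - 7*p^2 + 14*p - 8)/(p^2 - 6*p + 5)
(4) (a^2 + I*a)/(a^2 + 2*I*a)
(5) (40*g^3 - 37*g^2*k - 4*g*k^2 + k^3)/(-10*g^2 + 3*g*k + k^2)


(1) = (c^2 + 10*c + 24)/(c^2 - 11*c + 24)
(2) = (m + 1)/(m - 4)
(3) = (p^2 - 6*p + 8)/(p - 5)
(4) = (a + I)/(a + 2*I)
(5) = (-8*g^2 + 9*g*k - k^2)/(2*g - k)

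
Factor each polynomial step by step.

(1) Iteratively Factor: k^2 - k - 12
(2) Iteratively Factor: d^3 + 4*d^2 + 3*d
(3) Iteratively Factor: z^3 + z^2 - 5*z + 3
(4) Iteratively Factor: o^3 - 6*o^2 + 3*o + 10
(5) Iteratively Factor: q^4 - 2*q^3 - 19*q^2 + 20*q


(1) = (k - 4)*(k + 3)
(2) = (d + 3)*(d^2 + d) = (d + 1)*(d + 3)*(d)
(3) = (z - 1)*(z^2 + 2*z - 3) = (z - 1)^2*(z + 3)
(4) = (o - 2)*(o^2 - 4*o - 5) = (o - 5)*(o - 2)*(o + 1)
(5) = (q + 4)*(q^3 - 6*q^2 + 5*q) = q*(q + 4)*(q^2 - 6*q + 5) = q*(q - 5)*(q + 4)*(q - 1)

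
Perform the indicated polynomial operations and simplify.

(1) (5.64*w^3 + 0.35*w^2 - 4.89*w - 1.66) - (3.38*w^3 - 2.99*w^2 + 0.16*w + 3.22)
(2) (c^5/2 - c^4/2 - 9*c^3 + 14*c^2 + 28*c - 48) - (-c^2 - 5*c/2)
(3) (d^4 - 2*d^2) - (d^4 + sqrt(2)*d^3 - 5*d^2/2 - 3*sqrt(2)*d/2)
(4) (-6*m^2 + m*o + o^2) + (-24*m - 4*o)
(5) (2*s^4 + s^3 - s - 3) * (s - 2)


(1) = 2.26*w^3 + 3.34*w^2 - 5.05*w - 4.88
(2) = c^5/2 - c^4/2 - 9*c^3 + 15*c^2 + 61*c/2 - 48
(3) = -sqrt(2)*d^3 + d^2/2 + 3*sqrt(2)*d/2
(4) = -6*m^2 + m*o - 24*m + o^2 - 4*o
(5) = 2*s^5 - 3*s^4 - 2*s^3 - s^2 - s + 6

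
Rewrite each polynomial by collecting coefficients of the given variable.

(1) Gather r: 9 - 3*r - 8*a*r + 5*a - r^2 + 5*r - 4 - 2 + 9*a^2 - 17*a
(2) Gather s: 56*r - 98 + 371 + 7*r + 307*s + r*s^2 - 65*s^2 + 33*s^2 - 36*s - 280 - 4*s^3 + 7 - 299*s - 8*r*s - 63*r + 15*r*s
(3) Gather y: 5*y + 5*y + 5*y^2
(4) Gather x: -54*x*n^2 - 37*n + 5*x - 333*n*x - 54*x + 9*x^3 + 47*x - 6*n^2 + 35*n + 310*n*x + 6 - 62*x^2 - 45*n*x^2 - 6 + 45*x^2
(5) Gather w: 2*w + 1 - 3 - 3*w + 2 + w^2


(1) = 9*a^2 - 12*a - r^2 + r*(2 - 8*a) + 3
(2) = -4*s^3 + s^2*(r - 32) + s*(7*r - 28)
(3) = 5*y^2 + 10*y
(4) = -6*n^2 - 2*n + 9*x^3 + x^2*(-45*n - 17) + x*(-54*n^2 - 23*n - 2)
(5) = w^2 - w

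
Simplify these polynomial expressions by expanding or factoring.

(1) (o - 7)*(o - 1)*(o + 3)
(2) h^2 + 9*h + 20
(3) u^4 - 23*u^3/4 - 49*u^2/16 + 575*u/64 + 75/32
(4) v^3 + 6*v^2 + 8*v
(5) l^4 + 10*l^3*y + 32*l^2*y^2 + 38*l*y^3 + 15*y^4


(1) = o^3 - 5*o^2 - 17*o + 21
(2) = (h + 4)*(h + 5)
(3) = (u - 6)*(u - 5/4)*(u + 1/4)*(u + 5/4)
(4) = v*(v + 2)*(v + 4)
(5) = (l + y)^2*(l + 3*y)*(l + 5*y)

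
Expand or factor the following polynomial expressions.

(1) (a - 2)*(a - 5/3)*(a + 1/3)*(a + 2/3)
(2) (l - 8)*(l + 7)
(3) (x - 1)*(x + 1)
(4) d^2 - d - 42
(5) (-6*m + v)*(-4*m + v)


(1) = a^4 - 8*a^3/3 - a^2/9 + 68*a/27 + 20/27
(2) = l^2 - l - 56
(3) = x^2 - 1
(4) = (d - 7)*(d + 6)
(5) = 24*m^2 - 10*m*v + v^2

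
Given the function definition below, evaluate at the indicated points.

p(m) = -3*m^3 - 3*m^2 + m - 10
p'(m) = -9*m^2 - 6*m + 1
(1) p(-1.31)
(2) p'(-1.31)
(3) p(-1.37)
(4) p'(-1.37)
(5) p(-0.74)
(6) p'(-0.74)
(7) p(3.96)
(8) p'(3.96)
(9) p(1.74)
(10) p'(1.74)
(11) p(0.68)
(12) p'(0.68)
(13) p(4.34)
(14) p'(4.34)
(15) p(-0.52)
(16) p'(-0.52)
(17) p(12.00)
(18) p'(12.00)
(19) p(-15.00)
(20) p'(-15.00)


(1) = -9.71
(2) = -6.58
(3) = -9.29
(4) = -7.67
(5) = -11.17
(6) = 0.51
(7) = -239.38
(8) = -163.89
(9) = -33.15
(10) = -36.69
(11) = -11.65
(12) = -7.24
(13) = -307.41
(14) = -194.56
(15) = -10.91
(16) = 1.69
(17) = -5614.00
(18) = -1367.00
(19) = 9425.00
(20) = -1934.00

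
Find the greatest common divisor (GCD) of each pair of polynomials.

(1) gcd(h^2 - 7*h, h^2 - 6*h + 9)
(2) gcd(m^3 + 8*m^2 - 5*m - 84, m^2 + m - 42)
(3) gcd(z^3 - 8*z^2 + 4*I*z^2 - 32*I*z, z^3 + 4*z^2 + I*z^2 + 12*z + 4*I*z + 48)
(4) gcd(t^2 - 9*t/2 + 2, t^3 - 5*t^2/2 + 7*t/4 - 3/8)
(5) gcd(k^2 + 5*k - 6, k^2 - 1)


(1) = 1
(2) = gcd((m - 3)*(m + 4)*(m + 7), (m - 6)*(m + 7)) = m + 7
(3) = gcd(z*(z - 8)*(z + 4*I), (z + 4)*(z - 3*I)*(z + 4*I)) = z + 4*I
(4) = gcd((t - 4)*(t - 1/2), (t - 3/2)*(t - 1/2)^2) = t - 1/2
(5) = k - 1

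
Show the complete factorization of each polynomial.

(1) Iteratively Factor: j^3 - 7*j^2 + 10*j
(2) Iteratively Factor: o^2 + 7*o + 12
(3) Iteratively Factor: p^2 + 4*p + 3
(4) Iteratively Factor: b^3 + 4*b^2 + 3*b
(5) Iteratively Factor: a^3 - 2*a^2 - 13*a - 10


(1) = (j - 5)*(j^2 - 2*j) = j*(j - 5)*(j - 2)
(2) = (o + 3)*(o + 4)
(3) = (p + 3)*(p + 1)
(4) = (b + 3)*(b^2 + b) = b*(b + 3)*(b + 1)
(5) = (a + 2)*(a^2 - 4*a - 5) = (a + 1)*(a + 2)*(a - 5)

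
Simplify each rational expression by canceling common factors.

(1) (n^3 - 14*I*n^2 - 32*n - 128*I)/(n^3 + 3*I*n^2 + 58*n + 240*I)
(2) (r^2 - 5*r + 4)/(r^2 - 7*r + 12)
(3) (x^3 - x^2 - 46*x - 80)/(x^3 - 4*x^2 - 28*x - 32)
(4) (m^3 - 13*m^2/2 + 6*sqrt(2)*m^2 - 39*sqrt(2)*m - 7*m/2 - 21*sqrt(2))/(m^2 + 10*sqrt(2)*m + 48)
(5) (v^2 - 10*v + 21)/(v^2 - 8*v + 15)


(1) = (n^2 - 6*I*n + 16)/(n^2 + 11*I*n - 30)
(2) = (r - 1)/(r - 3)
(3) = (x + 5)/(x + 2)
(4) = (2*m^2 - 13*m - 7)/(2*m + 8*sqrt(2))
(5) = (v - 7)/(v - 5)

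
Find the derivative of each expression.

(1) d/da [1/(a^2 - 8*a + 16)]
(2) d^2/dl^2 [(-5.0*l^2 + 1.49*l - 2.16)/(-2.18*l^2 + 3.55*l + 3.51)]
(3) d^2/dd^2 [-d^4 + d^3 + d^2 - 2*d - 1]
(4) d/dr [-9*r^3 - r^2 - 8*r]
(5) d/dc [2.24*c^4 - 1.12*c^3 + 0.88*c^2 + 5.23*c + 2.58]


(1) = 2*(4 - a)/(a^2 - 8*a + 16)^2
(2) = (63.227848*l^3 + 291.145104*l^2 - 168.704532*l + 247.831866)/(10.360232*l^6 - 50.61306*l^5 + 32.377578*l^4 + 118.244465*l^3 - 52.130871*l^2 - 131.209065*l - 43.243551)
(3) = -12*d^2 + 6*d + 2
(4) = -27*r^2 - 2*r - 8
(5) = 8.96*c^3 - 3.36*c^2 + 1.76*c + 5.23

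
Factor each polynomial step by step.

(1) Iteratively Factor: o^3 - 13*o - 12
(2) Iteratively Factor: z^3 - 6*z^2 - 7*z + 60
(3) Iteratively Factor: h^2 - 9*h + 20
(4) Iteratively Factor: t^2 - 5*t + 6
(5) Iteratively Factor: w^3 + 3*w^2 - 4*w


(1) = (o - 4)*(o^2 + 4*o + 3) = (o - 4)*(o + 1)*(o + 3)
(2) = (z - 5)*(z^2 - z - 12) = (z - 5)*(z + 3)*(z - 4)
(3) = (h - 5)*(h - 4)
(4) = (t - 2)*(t - 3)
(5) = (w + 4)*(w^2 - w) = w*(w + 4)*(w - 1)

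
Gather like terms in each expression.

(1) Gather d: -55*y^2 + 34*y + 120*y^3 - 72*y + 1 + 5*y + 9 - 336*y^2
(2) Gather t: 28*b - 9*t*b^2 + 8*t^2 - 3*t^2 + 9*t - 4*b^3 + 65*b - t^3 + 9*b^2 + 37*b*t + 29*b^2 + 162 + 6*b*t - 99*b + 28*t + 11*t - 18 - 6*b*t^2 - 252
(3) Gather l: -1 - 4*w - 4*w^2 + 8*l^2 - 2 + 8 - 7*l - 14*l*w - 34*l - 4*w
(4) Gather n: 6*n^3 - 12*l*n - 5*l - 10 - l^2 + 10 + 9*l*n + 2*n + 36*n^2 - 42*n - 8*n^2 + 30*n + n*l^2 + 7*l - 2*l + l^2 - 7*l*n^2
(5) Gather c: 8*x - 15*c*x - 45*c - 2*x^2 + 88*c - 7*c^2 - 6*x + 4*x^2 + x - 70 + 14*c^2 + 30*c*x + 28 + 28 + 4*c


(1) = 120*y^3 - 391*y^2 - 33*y + 10
(2) = -4*b^3 + 38*b^2 - 6*b - t^3 + t^2*(5 - 6*b) + t*(-9*b^2 + 43*b + 48) - 108
(3) = 8*l^2 + l*(-14*w - 41) - 4*w^2 - 8*w + 5
(4) = 6*n^3 + n^2*(28 - 7*l) + n*(l^2 - 3*l - 10)
(5) = 7*c^2 + c*(15*x + 47) + 2*x^2 + 3*x - 14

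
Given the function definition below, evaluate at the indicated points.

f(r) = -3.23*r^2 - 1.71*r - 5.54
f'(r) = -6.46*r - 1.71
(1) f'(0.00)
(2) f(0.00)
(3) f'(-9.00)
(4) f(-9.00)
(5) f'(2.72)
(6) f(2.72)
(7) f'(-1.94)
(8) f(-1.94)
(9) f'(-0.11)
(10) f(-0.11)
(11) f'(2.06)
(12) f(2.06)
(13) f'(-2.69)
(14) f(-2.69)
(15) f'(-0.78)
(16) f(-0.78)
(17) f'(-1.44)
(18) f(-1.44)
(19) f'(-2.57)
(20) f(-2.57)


(1) = -1.71
(2) = -5.54
(3) = 56.43
(4) = -251.78
(5) = -19.28
(6) = -34.09
(7) = 10.82
(8) = -14.38
(9) = -1.00
(10) = -5.39
(11) = -15.02
(12) = -22.77
(13) = 15.67
(14) = -24.31
(15) = 3.33
(16) = -6.17
(17) = 7.59
(18) = -9.78
(19) = 14.89
(20) = -22.48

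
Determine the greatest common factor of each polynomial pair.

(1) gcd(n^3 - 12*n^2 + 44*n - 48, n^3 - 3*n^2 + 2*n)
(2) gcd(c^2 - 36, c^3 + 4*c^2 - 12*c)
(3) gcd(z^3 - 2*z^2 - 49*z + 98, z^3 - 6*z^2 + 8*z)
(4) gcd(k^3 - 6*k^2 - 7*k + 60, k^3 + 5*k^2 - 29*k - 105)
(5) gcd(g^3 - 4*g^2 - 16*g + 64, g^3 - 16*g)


(1) = gcd((n - 6)*(n - 4)*(n - 2), n*(n - 2)*(n - 1)) = n - 2
(2) = gcd((c - 6)*(c + 6), c*(c - 2)*(c + 6)) = c + 6
(3) = z - 2
(4) = gcd((k - 5)*(k - 4)*(k + 3), (k - 5)*(k + 3)*(k + 7)) = k^2 - 2*k - 15
(5) = g^2 - 16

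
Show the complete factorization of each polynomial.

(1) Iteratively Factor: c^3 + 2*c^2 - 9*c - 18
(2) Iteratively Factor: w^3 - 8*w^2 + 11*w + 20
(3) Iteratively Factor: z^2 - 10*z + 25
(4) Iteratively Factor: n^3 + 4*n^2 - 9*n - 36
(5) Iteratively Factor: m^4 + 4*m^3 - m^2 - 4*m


(1) = (c - 3)*(c^2 + 5*c + 6) = (c - 3)*(c + 2)*(c + 3)
(2) = (w - 4)*(w^2 - 4*w - 5) = (w - 5)*(w - 4)*(w + 1)
(3) = (z - 5)*(z - 5)
(4) = (n + 4)*(n^2 - 9) = (n + 3)*(n + 4)*(n - 3)
(5) = (m + 4)*(m^3 - m) = m*(m + 4)*(m^2 - 1) = m*(m - 1)*(m + 4)*(m + 1)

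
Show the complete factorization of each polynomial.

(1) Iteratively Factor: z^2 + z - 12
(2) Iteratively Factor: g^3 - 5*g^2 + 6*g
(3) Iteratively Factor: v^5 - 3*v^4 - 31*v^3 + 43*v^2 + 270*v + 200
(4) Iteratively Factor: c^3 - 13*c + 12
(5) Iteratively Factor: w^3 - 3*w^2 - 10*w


(1) = (z + 4)*(z - 3)
(2) = (g - 2)*(g^2 - 3*g) = (g - 3)*(g - 2)*(g)
(3) = (v - 5)*(v^4 + 2*v^3 - 21*v^2 - 62*v - 40) = (v - 5)*(v + 1)*(v^3 + v^2 - 22*v - 40) = (v - 5)^2*(v + 1)*(v^2 + 6*v + 8) = (v - 5)^2*(v + 1)*(v + 4)*(v + 2)
(4) = (c - 3)*(c^2 + 3*c - 4) = (c - 3)*(c + 4)*(c - 1)
(5) = (w + 2)*(w^2 - 5*w) = (w - 5)*(w + 2)*(w)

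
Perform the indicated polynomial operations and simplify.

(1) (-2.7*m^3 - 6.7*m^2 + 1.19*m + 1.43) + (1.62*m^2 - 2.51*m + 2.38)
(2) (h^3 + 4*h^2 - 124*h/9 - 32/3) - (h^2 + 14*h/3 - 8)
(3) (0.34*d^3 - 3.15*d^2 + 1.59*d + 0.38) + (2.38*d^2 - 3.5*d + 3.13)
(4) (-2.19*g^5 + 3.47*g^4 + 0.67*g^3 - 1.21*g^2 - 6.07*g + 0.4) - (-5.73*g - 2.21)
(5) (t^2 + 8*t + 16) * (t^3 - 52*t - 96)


(1) = -2.7*m^3 - 5.08*m^2 - 1.32*m + 3.81
(2) = h^3 + 3*h^2 - 166*h/9 - 8/3
(3) = 0.34*d^3 - 0.77*d^2 - 1.91*d + 3.51
(4) = -2.19*g^5 + 3.47*g^4 + 0.67*g^3 - 1.21*g^2 - 0.34*g + 2.61
(5) = t^5 + 8*t^4 - 36*t^3 - 512*t^2 - 1600*t - 1536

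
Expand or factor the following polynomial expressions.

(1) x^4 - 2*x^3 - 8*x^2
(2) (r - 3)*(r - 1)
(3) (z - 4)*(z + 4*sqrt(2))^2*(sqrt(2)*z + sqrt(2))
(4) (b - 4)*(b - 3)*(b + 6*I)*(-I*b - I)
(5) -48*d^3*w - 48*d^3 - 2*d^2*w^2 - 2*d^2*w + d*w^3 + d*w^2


(1) = x^2*(x - 4)*(x + 2)
(2) = r^2 - 4*r + 3
(3) = sqrt(2)*z^4 - 3*sqrt(2)*z^3 + 16*z^3 - 48*z^2 + 28*sqrt(2)*z^2 - 96*sqrt(2)*z - 64*z - 128*sqrt(2)
(4) = -I*b^4 + 6*b^3 + 6*I*b^3 - 36*b^2 - 5*I*b^2 + 30*b - 12*I*b + 72
(5) = (-8*d + w)*(6*d + w)*(d*w + d)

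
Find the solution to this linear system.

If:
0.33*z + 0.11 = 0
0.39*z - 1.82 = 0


Then:
No Solution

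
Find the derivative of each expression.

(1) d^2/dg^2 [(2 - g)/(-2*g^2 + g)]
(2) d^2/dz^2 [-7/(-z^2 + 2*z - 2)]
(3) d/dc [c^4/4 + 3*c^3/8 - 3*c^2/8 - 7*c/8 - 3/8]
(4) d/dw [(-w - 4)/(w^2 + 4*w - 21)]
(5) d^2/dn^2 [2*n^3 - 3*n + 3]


(1) = 4*(2*g^3 - 12*g^2 + 6*g - 1)/(g^3*(8*g^3 - 12*g^2 + 6*g - 1))
(2) = 14*(-z^2 + 2*z + 4*(z - 1)^2 - 2)/(z^2 - 2*z + 2)^3
(3) = c^3 + 9*c^2/8 - 3*c/4 - 7/8
(4) = (-w^2 - 4*w + 2*(w + 2)*(w + 4) + 21)/(w^2 + 4*w - 21)^2
(5) = 12*n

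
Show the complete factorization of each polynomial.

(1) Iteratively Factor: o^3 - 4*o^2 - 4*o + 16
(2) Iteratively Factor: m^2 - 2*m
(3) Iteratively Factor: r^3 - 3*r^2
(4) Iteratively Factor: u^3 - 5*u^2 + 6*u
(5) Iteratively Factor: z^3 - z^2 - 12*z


(1) = (o - 4)*(o^2 - 4) = (o - 4)*(o + 2)*(o - 2)
(2) = (m)*(m - 2)
(3) = (r)*(r^2 - 3*r) = r*(r - 3)*(r)
(4) = (u - 3)*(u^2 - 2*u) = u*(u - 3)*(u - 2)
(5) = (z + 3)*(z^2 - 4*z) = (z - 4)*(z + 3)*(z)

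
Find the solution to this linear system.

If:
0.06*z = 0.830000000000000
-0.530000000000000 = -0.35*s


Then:
s = 1.51
z = 13.83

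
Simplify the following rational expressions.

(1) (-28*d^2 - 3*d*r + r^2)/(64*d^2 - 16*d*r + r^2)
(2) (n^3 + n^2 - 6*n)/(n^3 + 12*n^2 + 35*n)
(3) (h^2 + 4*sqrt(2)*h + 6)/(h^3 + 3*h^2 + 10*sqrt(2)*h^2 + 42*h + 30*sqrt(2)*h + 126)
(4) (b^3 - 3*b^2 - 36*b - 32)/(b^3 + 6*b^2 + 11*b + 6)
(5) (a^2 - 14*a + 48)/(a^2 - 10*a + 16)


(1) = (-28*d^2 - 3*d*r + r^2)/(64*d^2 - 16*d*r + r^2)
(2) = (n^2 + n - 6)/(n^2 + 12*n + 35)
(3) = (h + sqrt(2))/(h^2 + h*(3 + 7*sqrt(2)) + 21*sqrt(2))
(4) = (b^2 - 4*b - 32)/(b^2 + 5*b + 6)
(5) = (a - 6)/(a - 2)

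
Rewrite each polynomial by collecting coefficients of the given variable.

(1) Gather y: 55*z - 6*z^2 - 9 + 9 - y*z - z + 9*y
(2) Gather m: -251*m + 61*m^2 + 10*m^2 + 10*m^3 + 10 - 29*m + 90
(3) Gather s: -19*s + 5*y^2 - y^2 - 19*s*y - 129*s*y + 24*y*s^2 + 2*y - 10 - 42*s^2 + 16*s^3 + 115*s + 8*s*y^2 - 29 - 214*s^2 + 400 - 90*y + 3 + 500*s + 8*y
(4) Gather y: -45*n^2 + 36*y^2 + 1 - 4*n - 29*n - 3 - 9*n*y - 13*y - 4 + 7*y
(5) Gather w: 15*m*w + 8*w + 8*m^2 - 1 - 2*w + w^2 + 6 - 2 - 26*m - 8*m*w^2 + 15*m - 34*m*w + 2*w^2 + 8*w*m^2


(1) = y*(9 - z) - 6*z^2 + 54*z
(2) = 10*m^3 + 71*m^2 - 280*m + 100
(3) = 16*s^3 + s^2*(24*y - 256) + s*(8*y^2 - 148*y + 596) + 4*y^2 - 80*y + 364
(4) = -45*n^2 - 33*n + 36*y^2 + y*(-9*n - 6) - 6
(5) = 8*m^2 - 11*m + w^2*(3 - 8*m) + w*(8*m^2 - 19*m + 6) + 3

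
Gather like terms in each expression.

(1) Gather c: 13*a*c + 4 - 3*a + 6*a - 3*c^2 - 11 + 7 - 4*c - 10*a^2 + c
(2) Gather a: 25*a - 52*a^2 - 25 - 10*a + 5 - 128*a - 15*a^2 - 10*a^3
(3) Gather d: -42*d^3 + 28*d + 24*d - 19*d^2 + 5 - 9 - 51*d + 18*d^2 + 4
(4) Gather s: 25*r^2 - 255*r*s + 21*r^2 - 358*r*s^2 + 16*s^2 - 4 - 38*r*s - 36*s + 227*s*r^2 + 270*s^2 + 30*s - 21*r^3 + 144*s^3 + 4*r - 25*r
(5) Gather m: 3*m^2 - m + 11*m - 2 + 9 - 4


(1) = -10*a^2 + 3*a - 3*c^2 + c*(13*a - 3)
(2) = -10*a^3 - 67*a^2 - 113*a - 20
(3) = -42*d^3 - d^2 + d
(4) = -21*r^3 + 46*r^2 - 21*r + 144*s^3 + s^2*(286 - 358*r) + s*(227*r^2 - 293*r - 6) - 4
(5) = 3*m^2 + 10*m + 3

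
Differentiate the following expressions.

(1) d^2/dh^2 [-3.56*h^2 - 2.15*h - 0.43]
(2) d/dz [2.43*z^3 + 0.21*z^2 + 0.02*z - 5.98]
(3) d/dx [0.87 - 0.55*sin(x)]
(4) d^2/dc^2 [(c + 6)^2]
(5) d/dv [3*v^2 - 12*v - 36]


(1) = -7.12000000000000
(2) = 7.29*z^2 + 0.42*z + 0.02
(3) = -0.55*cos(x)
(4) = 2
(5) = 6*v - 12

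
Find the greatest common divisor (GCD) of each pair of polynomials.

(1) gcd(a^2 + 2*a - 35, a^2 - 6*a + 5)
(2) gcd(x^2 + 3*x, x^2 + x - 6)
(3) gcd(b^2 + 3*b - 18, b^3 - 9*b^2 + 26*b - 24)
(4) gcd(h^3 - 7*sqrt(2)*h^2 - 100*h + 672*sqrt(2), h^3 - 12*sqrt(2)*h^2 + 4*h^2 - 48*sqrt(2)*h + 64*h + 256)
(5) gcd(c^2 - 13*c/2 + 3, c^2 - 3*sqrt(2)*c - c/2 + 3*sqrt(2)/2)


(1) = a - 5
(2) = gcd(x*(x + 3), (x - 2)*(x + 3)) = x + 3
(3) = gcd((b - 3)*(b + 6), (b - 4)*(b - 3)*(b - 2)) = b - 3
(4) = h - 8*sqrt(2)
(5) = c - 1/2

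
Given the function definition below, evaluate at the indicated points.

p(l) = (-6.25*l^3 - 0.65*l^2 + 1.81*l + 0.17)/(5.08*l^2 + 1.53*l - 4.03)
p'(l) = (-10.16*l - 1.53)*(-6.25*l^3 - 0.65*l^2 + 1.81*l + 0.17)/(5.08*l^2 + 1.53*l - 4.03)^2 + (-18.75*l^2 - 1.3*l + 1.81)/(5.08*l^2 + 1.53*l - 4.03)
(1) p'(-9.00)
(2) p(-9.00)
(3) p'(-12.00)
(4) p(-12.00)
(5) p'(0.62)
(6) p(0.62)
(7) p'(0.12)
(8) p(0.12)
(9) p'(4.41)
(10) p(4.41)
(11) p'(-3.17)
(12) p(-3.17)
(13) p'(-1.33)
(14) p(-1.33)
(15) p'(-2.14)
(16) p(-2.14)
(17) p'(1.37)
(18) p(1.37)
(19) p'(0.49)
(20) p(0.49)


(1) = -1.22
(2) = 11.40
(3) = -1.22
(4) = 15.07
(5) = 8.25
(6) = 0.40
(7) = -0.44
(8) = -0.10
(9) = -1.20
(10) = -5.32
(11) = -1.10
(12) = 4.43
(13) = 5.75
(14) = 3.87
(15) = -0.76
(16) = 3.42
(17) = -0.71
(18) = -1.93
(19) = 1.36
(20) = -0.08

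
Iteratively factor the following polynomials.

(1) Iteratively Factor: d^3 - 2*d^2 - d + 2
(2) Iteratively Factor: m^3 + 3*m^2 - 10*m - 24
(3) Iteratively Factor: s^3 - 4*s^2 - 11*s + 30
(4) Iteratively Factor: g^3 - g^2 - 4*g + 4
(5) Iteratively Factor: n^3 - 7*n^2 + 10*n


(1) = (d - 2)*(d^2 - 1) = (d - 2)*(d + 1)*(d - 1)
(2) = (m + 2)*(m^2 + m - 12) = (m - 3)*(m + 2)*(m + 4)
(3) = (s + 3)*(s^2 - 7*s + 10) = (s - 5)*(s + 3)*(s - 2)
(4) = (g - 1)*(g^2 - 4) = (g - 2)*(g - 1)*(g + 2)
(5) = (n)*(n^2 - 7*n + 10) = n*(n - 2)*(n - 5)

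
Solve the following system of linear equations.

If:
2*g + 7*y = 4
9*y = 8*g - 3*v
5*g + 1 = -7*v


Then:
g = 33/89
v = -254/623
y = 290/623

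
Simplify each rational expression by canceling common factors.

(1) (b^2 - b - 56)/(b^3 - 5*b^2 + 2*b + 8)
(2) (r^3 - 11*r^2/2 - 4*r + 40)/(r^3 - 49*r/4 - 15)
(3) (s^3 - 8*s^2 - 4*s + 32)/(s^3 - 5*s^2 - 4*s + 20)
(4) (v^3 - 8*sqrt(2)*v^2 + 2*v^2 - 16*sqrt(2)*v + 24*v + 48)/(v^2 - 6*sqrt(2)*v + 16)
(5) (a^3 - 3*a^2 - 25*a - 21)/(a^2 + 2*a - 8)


(1) = (b^2 - b - 56)/(b^3 - 5*b^2 + 2*b + 8)
(2) = (2*r - 8)/(2*r + 3)
(3) = (s - 8)/(s - 5)
(4) = (v^2 + v*(2 - 6*sqrt(2)) - 12*sqrt(2))/(v - 4*sqrt(2))
(5) = (a^3 - 3*a^2 - 25*a - 21)/(a^2 + 2*a - 8)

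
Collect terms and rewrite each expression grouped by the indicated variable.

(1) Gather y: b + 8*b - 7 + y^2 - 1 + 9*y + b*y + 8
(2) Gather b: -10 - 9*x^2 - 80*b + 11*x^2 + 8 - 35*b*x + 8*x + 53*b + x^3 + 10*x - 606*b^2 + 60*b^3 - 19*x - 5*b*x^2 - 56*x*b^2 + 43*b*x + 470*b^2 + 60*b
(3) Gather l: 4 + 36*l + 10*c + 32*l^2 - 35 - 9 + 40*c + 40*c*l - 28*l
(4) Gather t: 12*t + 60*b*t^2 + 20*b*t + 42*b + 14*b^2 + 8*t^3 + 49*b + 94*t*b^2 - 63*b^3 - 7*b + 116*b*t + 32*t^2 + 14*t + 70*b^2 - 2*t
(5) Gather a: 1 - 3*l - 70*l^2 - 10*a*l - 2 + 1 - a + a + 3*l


(1) = 9*b + y^2 + y*(b + 9)
(2) = 60*b^3 + b^2*(-56*x - 136) + b*(-5*x^2 + 8*x + 33) + x^3 + 2*x^2 - x - 2
(3) = 50*c + 32*l^2 + l*(40*c + 8) - 40
(4) = -63*b^3 + 84*b^2 + 84*b + 8*t^3 + t^2*(60*b + 32) + t*(94*b^2 + 136*b + 24)
(5) = -10*a*l - 70*l^2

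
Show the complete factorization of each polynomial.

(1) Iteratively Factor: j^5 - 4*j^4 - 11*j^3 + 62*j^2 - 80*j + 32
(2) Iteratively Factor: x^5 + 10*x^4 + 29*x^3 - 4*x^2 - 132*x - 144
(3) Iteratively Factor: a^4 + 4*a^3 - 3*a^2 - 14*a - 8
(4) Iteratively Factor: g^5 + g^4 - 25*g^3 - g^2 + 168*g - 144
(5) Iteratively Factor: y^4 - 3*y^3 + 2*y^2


(1) = (j - 1)*(j^4 - 3*j^3 - 14*j^2 + 48*j - 32) = (j - 2)*(j - 1)*(j^3 - j^2 - 16*j + 16) = (j - 4)*(j - 2)*(j - 1)*(j^2 + 3*j - 4) = (j - 4)*(j - 2)*(j - 1)*(j + 4)*(j - 1)
(2) = (x + 3)*(x^4 + 7*x^3 + 8*x^2 - 28*x - 48) = (x + 2)*(x + 3)*(x^3 + 5*x^2 - 2*x - 24) = (x + 2)*(x + 3)*(x + 4)*(x^2 + x - 6) = (x - 2)*(x + 2)*(x + 3)*(x + 4)*(x + 3)
(3) = (a + 4)*(a^3 - 3*a - 2) = (a - 2)*(a + 4)*(a^2 + 2*a + 1) = (a - 2)*(a + 1)*(a + 4)*(a + 1)
(4) = (g - 1)*(g^4 + 2*g^3 - 23*g^2 - 24*g + 144) = (g - 3)*(g - 1)*(g^3 + 5*g^2 - 8*g - 48) = (g - 3)^2*(g - 1)*(g^2 + 8*g + 16) = (g - 3)^2*(g - 1)*(g + 4)*(g + 4)
(5) = (y)*(y^3 - 3*y^2 + 2*y) = y*(y - 2)*(y^2 - y) = y^2*(y - 2)*(y - 1)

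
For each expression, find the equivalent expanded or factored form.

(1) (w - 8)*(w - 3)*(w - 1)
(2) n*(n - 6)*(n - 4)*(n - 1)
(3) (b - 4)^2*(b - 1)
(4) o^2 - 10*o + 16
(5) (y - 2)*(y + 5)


(1) = w^3 - 12*w^2 + 35*w - 24
(2) = n^4 - 11*n^3 + 34*n^2 - 24*n
(3) = b^3 - 9*b^2 + 24*b - 16
(4) = (o - 8)*(o - 2)
(5) = y^2 + 3*y - 10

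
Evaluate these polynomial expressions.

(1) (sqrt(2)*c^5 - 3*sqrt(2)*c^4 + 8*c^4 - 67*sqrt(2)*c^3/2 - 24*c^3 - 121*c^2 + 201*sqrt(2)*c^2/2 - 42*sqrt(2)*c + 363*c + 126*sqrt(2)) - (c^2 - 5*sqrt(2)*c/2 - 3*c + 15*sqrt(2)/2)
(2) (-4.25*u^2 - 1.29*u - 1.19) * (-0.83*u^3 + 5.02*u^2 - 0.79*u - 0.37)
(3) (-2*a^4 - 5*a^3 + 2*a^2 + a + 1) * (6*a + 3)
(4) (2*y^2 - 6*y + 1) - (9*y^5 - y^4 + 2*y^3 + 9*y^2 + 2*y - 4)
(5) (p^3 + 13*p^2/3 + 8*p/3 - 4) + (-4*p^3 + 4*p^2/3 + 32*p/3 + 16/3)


(1) = sqrt(2)*c^5 - 3*sqrt(2)*c^4 + 8*c^4 - 67*sqrt(2)*c^3/2 - 24*c^3 - 122*c^2 + 201*sqrt(2)*c^2/2 - 79*sqrt(2)*c/2 + 366*c + 237*sqrt(2)/2
(2) = 3.5275*u^5 - 20.2643*u^4 - 2.1306*u^3 - 3.3822*u^2 + 1.4174*u + 0.4403
(3) = -12*a^5 - 36*a^4 - 3*a^3 + 12*a^2 + 9*a + 3
(4) = -9*y^5 + y^4 - 2*y^3 - 7*y^2 - 8*y + 5
(5) = -3*p^3 + 17*p^2/3 + 40*p/3 + 4/3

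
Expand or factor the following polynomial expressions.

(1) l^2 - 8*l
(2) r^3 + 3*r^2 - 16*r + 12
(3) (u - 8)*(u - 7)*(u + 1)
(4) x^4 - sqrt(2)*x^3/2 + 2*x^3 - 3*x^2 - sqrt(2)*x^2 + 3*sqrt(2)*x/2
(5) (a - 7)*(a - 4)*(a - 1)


(1) = l*(l - 8)
(2) = (r - 2)*(r - 1)*(r + 6)
(3) = u^3 - 14*u^2 + 41*u + 56
(4) = x*(x - 1)*(x + 3)*(x - sqrt(2)/2)
(5) = a^3 - 12*a^2 + 39*a - 28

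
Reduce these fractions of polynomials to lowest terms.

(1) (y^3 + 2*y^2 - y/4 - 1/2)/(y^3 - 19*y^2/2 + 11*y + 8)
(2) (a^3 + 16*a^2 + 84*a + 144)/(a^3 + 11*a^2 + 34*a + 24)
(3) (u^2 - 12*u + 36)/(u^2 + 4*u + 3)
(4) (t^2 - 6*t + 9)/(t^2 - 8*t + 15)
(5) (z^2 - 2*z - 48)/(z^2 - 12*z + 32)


(1) = (2*y^2 + 3*y - 2)/(2*y^2 - 20*y + 32)
(2) = (a + 6)/(a + 1)
(3) = (u^2 - 12*u + 36)/(u^2 + 4*u + 3)
(4) = (t - 3)/(t - 5)
(5) = (z + 6)/(z - 4)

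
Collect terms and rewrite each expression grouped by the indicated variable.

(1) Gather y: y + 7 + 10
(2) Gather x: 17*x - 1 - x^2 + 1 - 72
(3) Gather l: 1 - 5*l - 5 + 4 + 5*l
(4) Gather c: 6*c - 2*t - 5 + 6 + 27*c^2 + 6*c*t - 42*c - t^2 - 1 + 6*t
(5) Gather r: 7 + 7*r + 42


(1) = y + 17
(2) = -x^2 + 17*x - 72
(3) = 0
(4) = 27*c^2 + c*(6*t - 36) - t^2 + 4*t
(5) = 7*r + 49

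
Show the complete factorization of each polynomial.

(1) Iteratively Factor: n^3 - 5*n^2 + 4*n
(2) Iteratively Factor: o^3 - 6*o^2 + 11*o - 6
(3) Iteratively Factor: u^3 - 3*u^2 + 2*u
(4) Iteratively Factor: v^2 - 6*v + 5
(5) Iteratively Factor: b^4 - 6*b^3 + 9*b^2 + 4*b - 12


(1) = (n - 4)*(n^2 - n) = n*(n - 4)*(n - 1)
(2) = (o - 2)*(o^2 - 4*o + 3) = (o - 2)*(o - 1)*(o - 3)
(3) = (u - 2)*(u^2 - u) = (u - 2)*(u - 1)*(u)
(4) = (v - 1)*(v - 5)
(5) = (b - 2)*(b^3 - 4*b^2 + b + 6) = (b - 3)*(b - 2)*(b^2 - b - 2) = (b - 3)*(b - 2)^2*(b + 1)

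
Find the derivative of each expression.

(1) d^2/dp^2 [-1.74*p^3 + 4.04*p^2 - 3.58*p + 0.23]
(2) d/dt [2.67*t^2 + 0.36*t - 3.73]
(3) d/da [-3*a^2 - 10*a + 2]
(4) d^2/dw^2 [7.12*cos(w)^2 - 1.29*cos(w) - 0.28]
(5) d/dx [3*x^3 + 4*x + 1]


(1) = 8.08 - 10.44*p
(2) = 5.34*t + 0.36
(3) = -6*a - 10
(4) = 1.29*cos(w) - 14.24*cos(2*w)
(5) = 9*x^2 + 4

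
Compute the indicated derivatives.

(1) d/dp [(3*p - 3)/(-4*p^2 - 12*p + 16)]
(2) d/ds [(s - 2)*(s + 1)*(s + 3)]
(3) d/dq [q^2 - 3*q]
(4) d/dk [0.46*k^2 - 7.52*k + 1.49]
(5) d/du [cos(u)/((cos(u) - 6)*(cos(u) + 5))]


(1) = 3/(4*(p^2 + 8*p + 16))
(2) = 3*s^2 + 4*s - 5
(3) = 2*q - 3
(4) = 0.92*k - 7.52
(5) = (cos(u)^2 + 30)*sin(u)/((cos(u) - 6)^2*(cos(u) + 5)^2)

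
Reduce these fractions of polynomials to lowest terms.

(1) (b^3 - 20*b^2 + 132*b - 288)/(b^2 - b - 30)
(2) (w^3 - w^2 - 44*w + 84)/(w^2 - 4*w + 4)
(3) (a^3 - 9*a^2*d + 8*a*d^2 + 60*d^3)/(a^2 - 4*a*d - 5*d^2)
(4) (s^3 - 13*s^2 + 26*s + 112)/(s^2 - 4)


(1) = (b^2 - 14*b + 48)/(b + 5)
(2) = (w^2 + w - 42)/(w - 2)
(3) = (a^2 - 4*a*d - 12*d^2)/(a + d)
(4) = (s^2 - 15*s + 56)/(s - 2)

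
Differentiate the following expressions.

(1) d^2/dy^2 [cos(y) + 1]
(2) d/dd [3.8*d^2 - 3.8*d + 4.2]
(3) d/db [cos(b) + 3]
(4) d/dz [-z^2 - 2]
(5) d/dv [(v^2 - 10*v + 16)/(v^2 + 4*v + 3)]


(1) = -cos(y)
(2) = 7.6*d - 3.8
(3) = -sin(b)
(4) = -2*z
(5) = 2*(7*v^2 - 13*v - 47)/(v^4 + 8*v^3 + 22*v^2 + 24*v + 9)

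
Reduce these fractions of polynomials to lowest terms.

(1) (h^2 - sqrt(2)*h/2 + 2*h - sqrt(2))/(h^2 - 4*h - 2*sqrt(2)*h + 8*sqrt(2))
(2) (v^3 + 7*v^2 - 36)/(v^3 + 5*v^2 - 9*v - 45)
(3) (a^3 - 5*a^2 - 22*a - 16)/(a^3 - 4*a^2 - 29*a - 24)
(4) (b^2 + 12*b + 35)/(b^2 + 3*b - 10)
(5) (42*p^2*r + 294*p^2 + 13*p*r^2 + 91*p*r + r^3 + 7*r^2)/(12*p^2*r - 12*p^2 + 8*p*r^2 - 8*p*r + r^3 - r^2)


(1) = (2*h^2 + h*(4 - sqrt(2)) - 2*sqrt(2))/(2*h^2 + h*(-8 - 4*sqrt(2)) + 16*sqrt(2))
(2) = (v^2 + 4*v - 12)/(v^2 + 2*v - 15)
(3) = (a + 2)/(a + 3)
(4) = (b + 7)/(b - 2)
(5) = (7*p*r + 49*p + r^2 + 7*r)/(2*p*r - 2*p + r^2 - r)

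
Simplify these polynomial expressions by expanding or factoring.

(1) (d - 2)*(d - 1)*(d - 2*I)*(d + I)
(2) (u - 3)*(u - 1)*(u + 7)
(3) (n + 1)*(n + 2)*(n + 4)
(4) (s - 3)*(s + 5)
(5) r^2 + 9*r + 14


(1) = d^4 - 3*d^3 - I*d^3 + 4*d^2 + 3*I*d^2 - 6*d - 2*I*d + 4
(2) = u^3 + 3*u^2 - 25*u + 21
(3) = n^3 + 7*n^2 + 14*n + 8
(4) = s^2 + 2*s - 15
(5) = (r + 2)*(r + 7)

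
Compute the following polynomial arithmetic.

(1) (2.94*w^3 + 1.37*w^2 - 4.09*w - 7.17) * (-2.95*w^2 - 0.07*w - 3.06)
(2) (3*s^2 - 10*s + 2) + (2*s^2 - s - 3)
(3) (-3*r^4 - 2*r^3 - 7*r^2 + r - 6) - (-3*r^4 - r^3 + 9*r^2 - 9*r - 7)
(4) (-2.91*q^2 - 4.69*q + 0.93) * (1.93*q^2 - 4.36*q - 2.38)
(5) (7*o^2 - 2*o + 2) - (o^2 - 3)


(1) = -8.673*w^5 - 4.2473*w^4 + 2.9732*w^3 + 17.2456*w^2 + 13.0173*w + 21.9402
(2) = 5*s^2 - 11*s - 1
(3) = -r^3 - 16*r^2 + 10*r + 1
(4) = -5.6163*q^4 + 3.6359*q^3 + 29.1691*q^2 + 7.1074*q - 2.2134
(5) = 6*o^2 - 2*o + 5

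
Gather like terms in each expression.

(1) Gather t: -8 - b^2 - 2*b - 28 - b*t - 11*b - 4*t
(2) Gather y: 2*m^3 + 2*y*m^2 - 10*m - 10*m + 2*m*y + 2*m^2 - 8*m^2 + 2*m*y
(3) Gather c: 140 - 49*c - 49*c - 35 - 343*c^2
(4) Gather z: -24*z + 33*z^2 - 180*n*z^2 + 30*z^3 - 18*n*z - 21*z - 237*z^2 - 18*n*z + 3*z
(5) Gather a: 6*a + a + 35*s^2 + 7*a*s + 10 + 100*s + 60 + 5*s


(1) = -b^2 - 13*b + t*(-b - 4) - 36
(2) = 2*m^3 - 6*m^2 - 20*m + y*(2*m^2 + 4*m)
(3) = -343*c^2 - 98*c + 105
(4) = 30*z^3 + z^2*(-180*n - 204) + z*(-36*n - 42)
(5) = a*(7*s + 7) + 35*s^2 + 105*s + 70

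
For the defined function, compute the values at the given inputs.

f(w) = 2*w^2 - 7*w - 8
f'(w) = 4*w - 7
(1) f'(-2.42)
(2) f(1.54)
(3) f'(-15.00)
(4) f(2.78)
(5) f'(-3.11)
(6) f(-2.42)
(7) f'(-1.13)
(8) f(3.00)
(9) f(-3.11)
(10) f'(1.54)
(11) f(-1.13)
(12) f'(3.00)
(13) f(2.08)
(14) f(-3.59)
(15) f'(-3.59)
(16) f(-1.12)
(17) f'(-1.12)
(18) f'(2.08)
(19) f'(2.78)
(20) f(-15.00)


(1) = -16.68
(2) = -14.04
(3) = -67.00
(4) = -12.00
(5) = -19.44
(6) = 20.65
(7) = -11.52
(8) = -11.00
(9) = 33.11
(10) = -0.84
(11) = 2.46
(12) = 5.00
(13) = -13.91
(14) = 42.91
(15) = -21.36
(16) = 2.35
(17) = -11.48
(18) = 1.32
(19) = 4.12
(20) = 547.00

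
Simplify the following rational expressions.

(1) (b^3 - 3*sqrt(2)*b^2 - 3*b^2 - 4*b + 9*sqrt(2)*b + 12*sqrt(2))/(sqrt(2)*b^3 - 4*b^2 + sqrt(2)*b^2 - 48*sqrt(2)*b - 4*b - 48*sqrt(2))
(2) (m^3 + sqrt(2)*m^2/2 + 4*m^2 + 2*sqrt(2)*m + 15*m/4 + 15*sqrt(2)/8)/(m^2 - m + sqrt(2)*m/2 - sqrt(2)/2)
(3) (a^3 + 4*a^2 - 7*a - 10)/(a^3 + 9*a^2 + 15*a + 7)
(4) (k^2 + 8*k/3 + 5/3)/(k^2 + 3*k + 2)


(1) = (b^2 + b*(-3*sqrt(2) - 4) + 12*sqrt(2))/(sqrt(2)*b^2 - 4*b - 48*sqrt(2))
(2) = (16*m^2 + 64*m + 60)/(16*m - 16)
(3) = (a^2 + 3*a - 10)/(a^2 + 8*a + 7)
(4) = (3*k + 5)/(3*k + 6)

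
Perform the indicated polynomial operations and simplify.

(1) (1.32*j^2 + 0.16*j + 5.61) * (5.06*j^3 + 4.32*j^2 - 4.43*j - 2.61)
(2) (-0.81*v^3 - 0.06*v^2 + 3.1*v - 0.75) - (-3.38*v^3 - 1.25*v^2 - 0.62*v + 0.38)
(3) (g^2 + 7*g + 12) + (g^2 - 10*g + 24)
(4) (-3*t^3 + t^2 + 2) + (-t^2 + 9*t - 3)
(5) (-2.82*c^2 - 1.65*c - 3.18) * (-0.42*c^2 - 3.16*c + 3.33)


(1) = 6.6792*j^5 + 6.512*j^4 + 23.2302*j^3 + 20.0812*j^2 - 25.2699*j - 14.6421
(2) = 2.57*v^3 + 1.19*v^2 + 3.72*v - 1.13
(3) = 2*g^2 - 3*g + 36
(4) = -3*t^3 + 9*t - 1
(5) = 1.1844*c^4 + 9.6042*c^3 - 2.841*c^2 + 4.5543*c - 10.5894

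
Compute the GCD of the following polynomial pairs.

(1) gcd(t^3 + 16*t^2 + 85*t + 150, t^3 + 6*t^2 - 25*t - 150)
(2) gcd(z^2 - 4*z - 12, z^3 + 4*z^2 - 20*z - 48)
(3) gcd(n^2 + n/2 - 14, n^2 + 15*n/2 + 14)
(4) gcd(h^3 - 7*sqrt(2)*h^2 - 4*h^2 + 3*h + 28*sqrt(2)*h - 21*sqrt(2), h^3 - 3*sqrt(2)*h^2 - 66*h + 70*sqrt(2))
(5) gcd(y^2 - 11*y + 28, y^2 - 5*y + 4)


(1) = t^2 + 11*t + 30
(2) = z + 2
(3) = gcd((n - 7/2)*(n + 4), (n + 7/2)*(n + 4)) = n + 4
(4) = h - 7*sqrt(2)
(5) = y - 4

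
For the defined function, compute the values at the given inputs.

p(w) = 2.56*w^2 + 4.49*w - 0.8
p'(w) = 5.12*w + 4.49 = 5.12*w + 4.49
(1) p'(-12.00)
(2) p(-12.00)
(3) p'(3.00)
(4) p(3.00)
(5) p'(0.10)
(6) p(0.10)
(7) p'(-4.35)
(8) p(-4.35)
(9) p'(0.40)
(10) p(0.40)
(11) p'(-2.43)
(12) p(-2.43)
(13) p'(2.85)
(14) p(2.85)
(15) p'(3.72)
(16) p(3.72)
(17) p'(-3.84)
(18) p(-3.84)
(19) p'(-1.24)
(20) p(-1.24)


(1) = -56.95
(2) = 313.96
(3) = 19.85
(4) = 35.71
(5) = 5.00
(6) = -0.33
(7) = -17.78
(8) = 28.11
(9) = 6.54
(10) = 1.41
(11) = -7.95
(12) = 3.41
(13) = 19.08
(14) = 32.79
(15) = 23.54
(16) = 51.33
(17) = -15.17
(18) = 19.71
(19) = -1.86
(20) = -2.43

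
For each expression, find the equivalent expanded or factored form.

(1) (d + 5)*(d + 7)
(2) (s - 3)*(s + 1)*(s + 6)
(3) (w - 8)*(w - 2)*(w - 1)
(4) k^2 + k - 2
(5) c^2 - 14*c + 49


(1) = d^2 + 12*d + 35
(2) = s^3 + 4*s^2 - 15*s - 18
(3) = w^3 - 11*w^2 + 26*w - 16
(4) = (k - 1)*(k + 2)
(5) = (c - 7)^2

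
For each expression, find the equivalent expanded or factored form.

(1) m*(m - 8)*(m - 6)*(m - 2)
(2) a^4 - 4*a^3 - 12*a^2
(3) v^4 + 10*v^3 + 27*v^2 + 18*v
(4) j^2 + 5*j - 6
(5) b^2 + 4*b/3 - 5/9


(1) = m^4 - 16*m^3 + 76*m^2 - 96*m
(2) = a^2*(a - 6)*(a + 2)
(3) = v*(v + 1)*(v + 3)*(v + 6)
(4) = (j - 1)*(j + 6)
(5) = (b - 1/3)*(b + 5/3)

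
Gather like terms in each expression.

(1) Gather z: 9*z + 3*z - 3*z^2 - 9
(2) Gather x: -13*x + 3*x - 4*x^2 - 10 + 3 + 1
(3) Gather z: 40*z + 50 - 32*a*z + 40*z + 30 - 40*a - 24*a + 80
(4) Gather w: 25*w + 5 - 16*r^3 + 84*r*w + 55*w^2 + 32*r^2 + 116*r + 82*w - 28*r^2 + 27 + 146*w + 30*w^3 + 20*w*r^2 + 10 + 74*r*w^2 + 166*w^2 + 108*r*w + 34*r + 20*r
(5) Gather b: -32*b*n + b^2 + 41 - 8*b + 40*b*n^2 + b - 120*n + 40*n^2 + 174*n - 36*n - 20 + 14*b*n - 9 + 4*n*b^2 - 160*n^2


(1) = -3*z^2 + 12*z - 9
(2) = -4*x^2 - 10*x - 6
(3) = -64*a + z*(80 - 32*a) + 160
(4) = -16*r^3 + 4*r^2 + 170*r + 30*w^3 + w^2*(74*r + 221) + w*(20*r^2 + 192*r + 253) + 42
(5) = b^2*(4*n + 1) + b*(40*n^2 - 18*n - 7) - 120*n^2 + 18*n + 12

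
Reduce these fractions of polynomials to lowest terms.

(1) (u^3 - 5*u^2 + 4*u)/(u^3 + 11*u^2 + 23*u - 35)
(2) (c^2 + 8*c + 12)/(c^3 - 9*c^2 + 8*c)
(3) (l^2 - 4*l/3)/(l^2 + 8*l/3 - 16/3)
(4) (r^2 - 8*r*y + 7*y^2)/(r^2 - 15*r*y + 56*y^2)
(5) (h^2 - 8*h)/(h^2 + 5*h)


(1) = (u^2 - 4*u)/(u^2 + 12*u + 35)
(2) = (c^2 + 8*c + 12)/(c^3 - 9*c^2 + 8*c)
(3) = l/(l + 4)
(4) = (-r + y)/(-r + 8*y)
(5) = (h - 8)/(h + 5)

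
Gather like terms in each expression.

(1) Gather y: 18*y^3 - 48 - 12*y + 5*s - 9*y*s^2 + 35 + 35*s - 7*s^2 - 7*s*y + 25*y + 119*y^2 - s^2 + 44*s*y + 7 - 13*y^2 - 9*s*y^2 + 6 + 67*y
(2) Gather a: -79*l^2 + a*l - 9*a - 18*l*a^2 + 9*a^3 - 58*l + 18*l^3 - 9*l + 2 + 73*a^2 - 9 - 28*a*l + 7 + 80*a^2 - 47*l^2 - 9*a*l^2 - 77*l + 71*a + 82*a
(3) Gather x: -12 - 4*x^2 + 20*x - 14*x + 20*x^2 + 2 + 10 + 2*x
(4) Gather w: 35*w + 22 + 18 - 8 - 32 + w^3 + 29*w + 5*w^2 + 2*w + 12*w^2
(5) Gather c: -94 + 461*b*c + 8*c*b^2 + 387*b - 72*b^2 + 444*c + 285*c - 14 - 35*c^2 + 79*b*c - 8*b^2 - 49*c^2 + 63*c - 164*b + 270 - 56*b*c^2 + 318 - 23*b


(1) = -8*s^2 + 40*s + 18*y^3 + y^2*(106 - 9*s) + y*(-9*s^2 + 37*s + 80)
(2) = 9*a^3 + a^2*(153 - 18*l) + a*(-9*l^2 - 27*l + 144) + 18*l^3 - 126*l^2 - 144*l
(3) = 16*x^2 + 8*x
(4) = w^3 + 17*w^2 + 66*w
(5) = -80*b^2 + 200*b + c^2*(-56*b - 84) + c*(8*b^2 + 540*b + 792) + 480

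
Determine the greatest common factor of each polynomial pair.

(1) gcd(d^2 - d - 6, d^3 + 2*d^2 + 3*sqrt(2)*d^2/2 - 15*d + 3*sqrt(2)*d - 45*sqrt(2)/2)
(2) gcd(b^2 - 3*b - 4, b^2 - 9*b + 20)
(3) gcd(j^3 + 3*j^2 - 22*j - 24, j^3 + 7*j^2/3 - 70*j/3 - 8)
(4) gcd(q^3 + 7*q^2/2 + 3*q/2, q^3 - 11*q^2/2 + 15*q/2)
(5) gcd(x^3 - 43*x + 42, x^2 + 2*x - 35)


(1) = d - 3
(2) = b - 4
(3) = gcd((j - 4)*(j + 1)*(j + 6), (j - 4)*(j + 1/3)*(j + 6)) = j^2 + 2*j - 24
(4) = gcd(q*(q + 1/2)*(q + 3), q*(q - 3)*(q - 5/2)) = q
(5) = x + 7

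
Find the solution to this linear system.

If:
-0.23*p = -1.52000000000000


Then:
p = 6.61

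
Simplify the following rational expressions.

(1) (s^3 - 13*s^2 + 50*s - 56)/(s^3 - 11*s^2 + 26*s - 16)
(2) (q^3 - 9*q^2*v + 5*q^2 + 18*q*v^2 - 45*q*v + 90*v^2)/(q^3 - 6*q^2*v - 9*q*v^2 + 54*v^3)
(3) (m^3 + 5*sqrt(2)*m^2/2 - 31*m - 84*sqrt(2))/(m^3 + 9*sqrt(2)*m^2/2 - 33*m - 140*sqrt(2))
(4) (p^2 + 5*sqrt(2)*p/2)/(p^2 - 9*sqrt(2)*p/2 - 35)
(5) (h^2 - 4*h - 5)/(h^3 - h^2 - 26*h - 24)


(1) = (s^2 - 11*s + 28)/(s^2 - 9*s + 8)
(2) = (q + 5)/(q + 3*v)
(3) = (4*m + 12*sqrt(2))/(4*m + 20*sqrt(2))
(4) = 4*p/(4*p - 28*sqrt(2))
(5) = (h - 5)/(h^2 - 2*h - 24)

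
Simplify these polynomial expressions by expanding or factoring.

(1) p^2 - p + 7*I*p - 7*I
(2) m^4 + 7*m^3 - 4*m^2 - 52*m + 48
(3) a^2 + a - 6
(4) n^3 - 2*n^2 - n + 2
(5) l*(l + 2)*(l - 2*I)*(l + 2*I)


(1) = (p - 1)*(p + 7*I)
(2) = (m - 2)*(m - 1)*(m + 4)*(m + 6)
(3) = (a - 2)*(a + 3)
(4) = (n - 2)*(n - 1)*(n + 1)
(5) = l^4 + 2*l^3 + 4*l^2 + 8*l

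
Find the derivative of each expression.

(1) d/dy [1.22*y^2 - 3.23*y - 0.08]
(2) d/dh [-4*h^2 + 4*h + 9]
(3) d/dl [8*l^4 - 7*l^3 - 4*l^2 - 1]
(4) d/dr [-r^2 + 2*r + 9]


(1) = 2.44*y - 3.23
(2) = 4 - 8*h
(3) = l*(32*l^2 - 21*l - 8)
(4) = 2 - 2*r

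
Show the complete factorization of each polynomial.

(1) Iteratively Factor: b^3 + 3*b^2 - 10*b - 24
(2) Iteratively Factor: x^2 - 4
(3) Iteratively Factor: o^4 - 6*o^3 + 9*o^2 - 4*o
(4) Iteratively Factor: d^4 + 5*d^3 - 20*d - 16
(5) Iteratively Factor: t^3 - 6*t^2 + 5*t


(1) = (b + 4)*(b^2 - b - 6) = (b - 3)*(b + 4)*(b + 2)
(2) = (x + 2)*(x - 2)
(3) = (o - 1)*(o^3 - 5*o^2 + 4*o) = o*(o - 1)*(o^2 - 5*o + 4) = o*(o - 1)^2*(o - 4)
(4) = (d - 2)*(d^3 + 7*d^2 + 14*d + 8) = (d - 2)*(d + 4)*(d^2 + 3*d + 2) = (d - 2)*(d + 1)*(d + 4)*(d + 2)
(5) = (t)*(t^2 - 6*t + 5) = t*(t - 5)*(t - 1)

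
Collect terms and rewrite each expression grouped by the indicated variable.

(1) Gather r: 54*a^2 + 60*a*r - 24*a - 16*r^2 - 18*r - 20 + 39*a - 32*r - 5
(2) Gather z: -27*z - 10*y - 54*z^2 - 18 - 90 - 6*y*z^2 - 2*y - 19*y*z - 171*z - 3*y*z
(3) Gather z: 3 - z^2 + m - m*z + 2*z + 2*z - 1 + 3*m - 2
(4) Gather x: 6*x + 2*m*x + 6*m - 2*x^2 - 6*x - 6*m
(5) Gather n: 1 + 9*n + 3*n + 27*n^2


(1) = 54*a^2 + 15*a - 16*r^2 + r*(60*a - 50) - 25
(2) = -12*y + z^2*(-6*y - 54) + z*(-22*y - 198) - 108
(3) = 4*m - z^2 + z*(4 - m)
(4) = 2*m*x - 2*x^2
(5) = 27*n^2 + 12*n + 1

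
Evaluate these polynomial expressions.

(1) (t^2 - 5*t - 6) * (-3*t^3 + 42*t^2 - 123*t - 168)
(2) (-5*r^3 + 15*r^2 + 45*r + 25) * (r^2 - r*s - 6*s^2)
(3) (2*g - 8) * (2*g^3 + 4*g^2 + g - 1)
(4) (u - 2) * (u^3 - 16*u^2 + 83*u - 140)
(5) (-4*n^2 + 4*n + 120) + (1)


(1) = -3*t^5 + 57*t^4 - 315*t^3 + 195*t^2 + 1578*t + 1008
(2) = -5*r^5 + 5*r^4*s + 15*r^4 + 30*r^3*s^2 - 15*r^3*s + 45*r^3 - 90*r^2*s^2 - 45*r^2*s + 25*r^2 - 270*r*s^2 - 25*r*s - 150*s^2
(3) = 4*g^4 - 8*g^3 - 30*g^2 - 10*g + 8
(4) = u^4 - 18*u^3 + 115*u^2 - 306*u + 280
(5) = -4*n^2 + 4*n + 121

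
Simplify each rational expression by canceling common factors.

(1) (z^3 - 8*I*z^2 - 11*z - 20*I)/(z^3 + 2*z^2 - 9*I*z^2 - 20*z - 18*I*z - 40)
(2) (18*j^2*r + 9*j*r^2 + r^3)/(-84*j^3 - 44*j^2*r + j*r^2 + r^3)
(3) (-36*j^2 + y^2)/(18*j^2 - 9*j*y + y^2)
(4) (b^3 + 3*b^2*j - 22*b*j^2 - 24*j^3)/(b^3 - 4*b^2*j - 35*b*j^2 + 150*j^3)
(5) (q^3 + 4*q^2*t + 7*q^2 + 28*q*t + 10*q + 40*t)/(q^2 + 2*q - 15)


(1) = (z + I)/(z + 2)
(2) = (3*j*r + r^2)/(-14*j^2 - 5*j*r + r^2)
(3) = (6*j + y)/(-3*j + y)
(4) = (b^2 - 3*b*j - 4*j^2)/(b^2 - 10*b*j + 25*j^2)
(5) = (q^2 + 4*q*t + 2*q + 8*t)/(q - 3)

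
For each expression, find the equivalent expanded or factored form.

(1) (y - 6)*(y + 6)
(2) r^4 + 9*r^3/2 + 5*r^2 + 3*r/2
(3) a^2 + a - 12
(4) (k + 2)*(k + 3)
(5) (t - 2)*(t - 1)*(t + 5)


(1) = y^2 - 36
(2) = r*(r + 1/2)*(r + 1)*(r + 3)
(3) = (a - 3)*(a + 4)
(4) = k^2 + 5*k + 6
(5) = t^3 + 2*t^2 - 13*t + 10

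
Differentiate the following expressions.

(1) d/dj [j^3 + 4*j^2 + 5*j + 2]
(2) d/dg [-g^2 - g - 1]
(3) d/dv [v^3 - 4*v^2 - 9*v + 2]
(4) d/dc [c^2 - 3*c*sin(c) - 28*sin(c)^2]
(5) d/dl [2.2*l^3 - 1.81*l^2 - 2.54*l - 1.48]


(1) = 3*j^2 + 8*j + 5
(2) = -2*g - 1
(3) = 3*v^2 - 8*v - 9
(4) = -3*c*cos(c) + 2*c - 3*sin(c) - 28*sin(2*c)
(5) = 6.6*l^2 - 3.62*l - 2.54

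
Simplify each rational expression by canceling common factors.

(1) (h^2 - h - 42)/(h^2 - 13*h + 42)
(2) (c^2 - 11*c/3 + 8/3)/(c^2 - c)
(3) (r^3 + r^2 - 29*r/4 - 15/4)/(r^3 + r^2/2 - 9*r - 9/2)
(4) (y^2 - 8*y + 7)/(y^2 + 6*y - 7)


(1) = (h + 6)/(h - 6)
(2) = (3*c - 8)/(3*c)
(3) = (2*r - 5)/(2*r - 6)
(4) = (y - 7)/(y + 7)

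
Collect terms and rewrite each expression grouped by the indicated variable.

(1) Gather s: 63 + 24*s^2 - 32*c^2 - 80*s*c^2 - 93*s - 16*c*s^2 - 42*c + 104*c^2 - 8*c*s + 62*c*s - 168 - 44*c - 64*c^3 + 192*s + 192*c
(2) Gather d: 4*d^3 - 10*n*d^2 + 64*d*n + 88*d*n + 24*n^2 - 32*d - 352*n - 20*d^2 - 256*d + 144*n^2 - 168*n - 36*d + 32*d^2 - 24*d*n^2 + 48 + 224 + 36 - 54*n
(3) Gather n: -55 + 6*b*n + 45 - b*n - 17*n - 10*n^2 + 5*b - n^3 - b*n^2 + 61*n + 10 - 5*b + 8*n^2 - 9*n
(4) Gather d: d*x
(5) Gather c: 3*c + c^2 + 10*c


(1) = -64*c^3 + 72*c^2 + 106*c + s^2*(24 - 16*c) + s*(-80*c^2 + 54*c + 99) - 105
(2) = 4*d^3 + d^2*(12 - 10*n) + d*(-24*n^2 + 152*n - 324) + 168*n^2 - 574*n + 308
(3) = -n^3 + n^2*(-b - 2) + n*(5*b + 35)
(4) = d*x
(5) = c^2 + 13*c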